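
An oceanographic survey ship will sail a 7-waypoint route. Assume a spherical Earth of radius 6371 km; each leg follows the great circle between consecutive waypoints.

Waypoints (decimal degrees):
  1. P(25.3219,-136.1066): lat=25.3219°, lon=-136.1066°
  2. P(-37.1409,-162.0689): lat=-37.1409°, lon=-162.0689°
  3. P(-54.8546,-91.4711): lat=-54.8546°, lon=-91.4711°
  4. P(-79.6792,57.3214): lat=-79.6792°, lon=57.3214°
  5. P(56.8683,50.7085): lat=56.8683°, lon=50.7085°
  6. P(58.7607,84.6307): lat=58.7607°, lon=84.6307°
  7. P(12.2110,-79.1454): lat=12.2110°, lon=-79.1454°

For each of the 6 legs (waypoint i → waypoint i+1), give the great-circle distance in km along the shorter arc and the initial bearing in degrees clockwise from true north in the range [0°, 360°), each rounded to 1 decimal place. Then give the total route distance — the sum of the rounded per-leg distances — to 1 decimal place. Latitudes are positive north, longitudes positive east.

Leg 1: φ1=0.4419505, φ2=-0.6482310, Δφ=-1.0901815, Δλ=-0.4531276 rad; a=sin²(Δφ/2)+cosφ1·cosφ2·sin²(Δλ/2)=0.3051965207; c=2·atan2(√a, √(1-a))=1.170591536; dist=6371·c=7457.839 ≈ 7457.8 km; running total=7457.8 km
Leg 1 bearing: y=sinΔλ·cosφ2=-0.34897742, x=cosφ1·sinφ2-sinφ1·cosφ2·cosΔλ=-0.85230345; θ=atan2(y, x)=-157.7333° <0 so +360° → 202.2667° ≈ 202.3°
Leg 2: φ1=-0.6482310, φ2=-0.9573934, Δφ=-0.3091624, Δλ=1.2321641 rad; a=sin²(Δφ/2)+cosφ1·cosφ2·sin²(Δλ/2)=0.1769275562; c=2·atan2(√a, √(1-a))=0.868273909; dist=6371·c=5531.773 ≈ 5531.8 km; running total=12989.6 km
Leg 2 bearing: y=sinΔλ·cosφ2=0.54296195, x=cosφ1·sinφ2-sinφ1·cosφ2·cosΔλ=-0.53636658; θ=atan2(y, x)=134.6499° ≈ 134.6°
Leg 3: φ1=-0.9573934, φ2=-1.3906644, Δφ=-0.4332710, Δλ=2.5969190 rad; a=sin²(Δφ/2)+cosφ1·cosφ2·sin²(Δλ/2)=0.1418731415; c=2·atan2(√a, √(1-a))=0.772377305; dist=6371·c=4920.816 ≈ 4920.8 km; running total=17910.4 km
Leg 3 bearing: y=sinΔλ·cosφ2=0.09282946, x=cosφ1·sinφ2-sinφ1·cosφ2·cosΔλ=-0.69163813; θ=atan2(y, x)=172.3556° ≈ 172.4°
Leg 4: φ1=-1.3906644, φ2=0.9925391, Δφ=2.3832035, Δλ=-0.1154169 rad; a=sin²(Δφ/2)+cosφ1·cosφ2·sin²(Δλ/2)=0.8632981399; c=2·atan2(√a, √(1-a))=2.384151209; dist=6371·c=15189.427 ≈ 15189.4 km; running total=33099.8 km
Leg 4 bearing: y=sinΔλ·cosφ2=-0.06294291, x=cosφ1·sinφ2-sinφ1·cosφ2·cosΔλ=0.68417544; θ=atan2(y, x)=-5.2563° <0 so +360° → 354.7437° ≈ 354.7°
Leg 5: φ1=0.9925391, φ2=1.0255677, Δφ=0.0330286, Δλ=0.5920541 rad; a=sin²(Δφ/2)+cosφ1·cosφ2·sin²(Δλ/2)=0.0243953727; c=2·atan2(√a, √(1-a))=0.313664617; dist=6371·c=1998.357 ≈ 1998.4 km; running total=35098.2 km
Leg 5 bearing: y=sinΔλ·cosφ2=0.28942096, x=cosφ1·sinφ2-sinφ1·cosφ2·cosΔλ=0.10694140; θ=atan2(y, x)=69.7207° ≈ 69.7°
Leg 6: φ1=1.0255677, φ2=0.2131222, Δφ=-0.8124455, Δλ=-2.8584322 rad; a=sin²(Δφ/2)+cosφ1·cosφ2·sin²(Δλ/2)=0.6529248802; c=2·atan2(√a, √(1-a))=1.881627159; dist=6371·c=11987.847 ≈ 11987.8 km; running total=47086.0 km
Leg 6 bearing: y=sinΔλ·cosφ2=-0.27307050, x=cosφ1·sinφ2-sinφ1·cosφ2·cosΔλ=0.91207918; θ=atan2(y, x)=-16.6674° <0 so +360° → 343.3326° ≈ 343.3°

Leg 1: dist=7457.8 km, bearing=202.3°
Leg 2: dist=5531.8 km, bearing=134.6°
Leg 3: dist=4920.8 km, bearing=172.4°
Leg 4: dist=15189.4 km, bearing=354.7°
Leg 5: dist=1998.4 km, bearing=69.7°
Leg 6: dist=11987.8 km, bearing=343.3°
Total: 47086.0 km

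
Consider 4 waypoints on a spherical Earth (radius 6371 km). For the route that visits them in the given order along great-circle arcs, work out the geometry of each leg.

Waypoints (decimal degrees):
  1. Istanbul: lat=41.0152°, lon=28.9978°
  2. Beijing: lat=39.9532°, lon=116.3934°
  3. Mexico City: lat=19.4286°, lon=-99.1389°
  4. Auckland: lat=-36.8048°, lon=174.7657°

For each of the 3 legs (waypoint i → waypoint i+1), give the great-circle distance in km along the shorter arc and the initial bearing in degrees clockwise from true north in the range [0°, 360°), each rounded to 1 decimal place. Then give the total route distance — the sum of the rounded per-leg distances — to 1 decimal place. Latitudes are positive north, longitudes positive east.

Leg 1: dist=7050.1 km, bearing=58.9°
Leg 2: dist=12454.5 km, bearing=36.2°
Leg 3: dist=10953.0 km, bearing=233.9°
Total: 30457.6 km

Leg 1: φ1=0.7158503, φ2=0.6973149, Δφ=-0.0185354, Δλ=1.5253410 rad; a=sin²(Δφ/2)+cosφ1·cosφ2·sin²(Δλ/2)=0.2761464914; c=2·atan2(√a, √(1-a))=1.106596979; dist=6371·c=7050.129 ≈ 7050.1 km; running total=7050.1 km
Leg 1 bearing: y=sinΔλ·cosφ2=0.76577742, x=cosφ1·sinφ2-sinφ1·cosφ2·cosΔλ=0.46167452; θ=atan2(y, x)=58.9149° ≈ 58.9°
Leg 2: φ1=0.6973149, φ2=0.3390930, Δφ=-0.3582218, Δλ=-3.7617483 rad; a=sin²(Δφ/2)+cosφ1·cosφ2·sin²(Δλ/2)=0.6873493819; c=2·atan2(√a, √(1-a))=1.954868173; dist=6371·c=12454.465 ≈ 12454.5 km; running total=19504.6 km
Leg 2 bearing: y=sinΔλ·cosφ2=0.54806856, x=cosφ1·sinφ2-sinφ1·cosφ2·cosΔλ=0.74781126; θ=atan2(y, x)=36.2376° ≈ 36.2°
Leg 3: φ1=0.3390930, φ2=-0.6423649, Δφ=-0.9814580, Δλ=4.7805371 rad; a=sin²(Δφ/2)+cosφ1·cosφ2·sin²(Δλ/2)=0.5739293408; c=2·atan2(√a, √(1-a))=1.719199131; dist=6371·c=10953.018 ≈ 10953.0 km; running total=30457.6 km
Leg 3 bearing: y=sinΔλ·cosφ2=-0.79882266, x=cosφ1·sinφ2-sinφ1·cosφ2·cosΔλ=-0.58311249; θ=atan2(y, x)=-126.1281° <0 so +360° → 233.8719° ≈ 233.9°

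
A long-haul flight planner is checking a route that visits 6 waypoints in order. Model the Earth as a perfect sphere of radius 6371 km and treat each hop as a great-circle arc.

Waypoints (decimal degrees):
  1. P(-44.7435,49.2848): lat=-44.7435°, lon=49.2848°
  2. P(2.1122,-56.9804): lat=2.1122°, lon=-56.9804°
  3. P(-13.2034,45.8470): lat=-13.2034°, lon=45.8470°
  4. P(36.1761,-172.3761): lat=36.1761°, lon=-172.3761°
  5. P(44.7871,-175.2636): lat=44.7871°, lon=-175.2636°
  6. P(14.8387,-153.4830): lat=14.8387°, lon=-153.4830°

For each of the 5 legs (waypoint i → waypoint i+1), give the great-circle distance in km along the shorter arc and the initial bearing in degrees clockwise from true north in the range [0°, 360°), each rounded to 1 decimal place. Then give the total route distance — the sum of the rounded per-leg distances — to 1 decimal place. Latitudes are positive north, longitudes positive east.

Leg 1: dist=11451.7 km, bearing=259.9°
Leg 2: dist=11449.6 km, bearing=103.1°
Leg 3: dist=15431.8 km, bearing=49.3°
Leg 4: dist=988.0 km, bearing=346.6°
Leg 5: dist=3910.2 km, bearing=141.5°
Total: 43231.3 km

Leg 1: φ1=-0.7809214, φ2=0.0368648, Δφ=0.8177862, Δλ=-1.8546776 rad; a=sin²(Δφ/2)+cosφ1·cosφ2·sin²(Δλ/2)=0.6123715485; c=2·atan2(√a, √(1-a))=1.797475707; dist=6371·c=11451.718 ≈ 11451.7 km; running total=11451.7 km
Leg 1 bearing: y=sinΔλ·cosφ2=-0.95932335, x=cosφ1·sinφ2-sinφ1·cosφ2·cosΔλ=-0.17084863; θ=atan2(y, x)=-100.0981° <0 so +360° → 259.9019° ≈ 259.9°
Leg 2: φ1=0.0368648, φ2=-0.2304428, Δφ=-0.2673076, Δλ=1.7946767 rad; a=sin²(Δφ/2)+cosφ1·cosφ2·sin²(Δλ/2)=0.6122087052; c=2·atan2(√a, √(1-a))=1.797141483; dist=6371·c=11449.588 ≈ 11449.6 km; running total=22901.3 km
Leg 2 bearing: y=sinΔλ·cosφ2=0.94926837, x=cosφ1·sinφ2-sinφ1·cosφ2·cosΔλ=-0.22028707; θ=atan2(y, x)=103.0648° ≈ 103.1°
Leg 3: φ1=-0.2304428, φ2=0.6313921, Δφ=0.8618349, Δλ=-3.8087116 rad; a=sin²(Δφ/2)+cosφ1·cosφ2·sin²(Δλ/2)=0.8761033199; c=2·atan2(√a, √(1-a))=2.422200872; dist=6371·c=15431.842 ≈ 15431.8 km; running total=38333.1 km
Leg 3 bearing: y=sinΔλ·cosφ2=0.49943905, x=cosφ1·sinφ2-sinφ1·cosφ2·cosΔλ=0.42982067; θ=atan2(y, x)=49.2845° ≈ 49.3°
Leg 4: φ1=0.6313921, φ2=0.7816824, Δφ=0.1502903, Δλ=-0.0503964 rad; a=sin²(Δφ/2)+cosφ1·cosφ2·sin²(Δλ/2)=0.0059998570; c=2·atan2(√a, √(1-a))=0.155072822; dist=6371·c=987.969 ≈ 988.0 km; running total=39321.1 km
Leg 4 bearing: y=sinΔλ·cosφ2=-0.03575265, x=cosφ1·sinφ2-sinφ1·cosφ2·cosΔλ=0.15025706; θ=atan2(y, x)=-13.3843° <0 so +360° → 346.6157° ≈ 346.6°
Leg 5: φ1=0.7816824, φ2=0.2589842, Δφ=-0.5226982, Δλ=0.3801432 rad; a=sin²(Δφ/2)+cosφ1·cosφ2·sin²(Δλ/2)=0.0912507298; c=2·atan2(√a, √(1-a))=0.613742128; dist=6371·c=3910.151 ≈ 3910.2 km; running total=43231.3 km
Leg 5 bearing: y=sinΔλ·cosφ2=0.35867904, x=cosφ1·sinφ2-sinφ1·cosφ2·cosΔλ=-0.45060569; θ=atan2(y, x)=141.4805° ≈ 141.5°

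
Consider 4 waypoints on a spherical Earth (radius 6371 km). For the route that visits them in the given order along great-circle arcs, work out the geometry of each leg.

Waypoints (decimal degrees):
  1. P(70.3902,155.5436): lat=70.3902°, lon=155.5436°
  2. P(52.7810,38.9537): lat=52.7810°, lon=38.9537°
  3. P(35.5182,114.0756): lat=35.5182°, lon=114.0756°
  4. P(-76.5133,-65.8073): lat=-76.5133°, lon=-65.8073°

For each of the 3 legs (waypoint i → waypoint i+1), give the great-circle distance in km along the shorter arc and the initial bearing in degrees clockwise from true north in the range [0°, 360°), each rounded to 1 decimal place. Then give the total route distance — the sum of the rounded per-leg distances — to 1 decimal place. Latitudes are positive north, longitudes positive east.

Leg 1: φ1=1.2285408, φ2=0.9212022, Δφ=-0.3073385, Δλ=-2.0348776 rad; a=sin²(Δφ/2)+cosφ1·cosφ2·sin²(Δλ/2)=0.1703603346; c=2·atan2(√a, √(1-a))=0.850936436; dist=6371·c=5421.316 ≈ 5421.3 km; running total=5421.3 km
Leg 1 bearing: y=sinΔλ·cosφ2=-0.54088875, x=cosφ1·sinφ2-sinφ1·cosφ2·cosΔλ=0.52229314; θ=atan2(y, x)=-46.0020° <0 so +360° → 313.9980° ≈ 314.0°
Leg 2: φ1=0.9212022, φ2=0.6199095, Δφ=-0.3012927, Δλ=1.3111245 rad; a=sin²(Δφ/2)+cosφ1·cosφ2·sin²(Δλ/2)=0.2054771469; c=2·atan2(√a, √(1-a))=0.940918906; dist=6371·c=5994.594 ≈ 5994.6 km; running total=11415.9 km
Leg 2 bearing: y=sinΔλ·cosφ2=0.78664340, x=cosφ1·sinφ2-sinφ1·cosφ2·cosΔλ=0.18497922; θ=atan2(y, x)=76.7673° ≈ 76.8°
Leg 3: φ1=0.6199095, φ2=-1.3354090, Δφ=-1.9553185, Δλ=-3.1395489 rad; a=sin²(Δφ/2)+cosφ1·cosφ2·sin²(Δλ/2)=0.8773826440; c=2·atan2(√a, √(1-a))=2.426092577; dist=6371·c=15456.636 ≈ 15456.6 km; running total=26872.5 km
Leg 3 bearing: y=sinΔλ·cosφ2=-0.00047665, x=cosφ1·sinφ2-sinφ1·cosφ2·cosΔλ=-0.65599477; θ=atan2(y, x)=-179.9584° <0 so +360° → 180.0416° ≈ 180.0°

Leg 1: dist=5421.3 km, bearing=314.0°
Leg 2: dist=5994.6 km, bearing=76.8°
Leg 3: dist=15456.6 km, bearing=180.0°
Total: 26872.5 km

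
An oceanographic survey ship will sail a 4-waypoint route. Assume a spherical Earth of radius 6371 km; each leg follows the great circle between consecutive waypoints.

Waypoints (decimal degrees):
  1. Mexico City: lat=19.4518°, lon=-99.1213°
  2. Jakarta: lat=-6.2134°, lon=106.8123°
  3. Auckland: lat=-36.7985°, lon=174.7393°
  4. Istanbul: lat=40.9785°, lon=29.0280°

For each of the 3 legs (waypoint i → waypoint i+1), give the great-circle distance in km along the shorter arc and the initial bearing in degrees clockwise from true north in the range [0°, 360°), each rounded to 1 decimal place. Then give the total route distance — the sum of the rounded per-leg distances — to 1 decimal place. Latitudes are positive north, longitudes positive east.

Leg 1: φ1=0.3394980, φ2=-0.1084443, Δφ=-0.4479422, Δλ=3.5942194 rad; a=sin²(Δφ/2)+cosφ1·cosφ2·sin²(Δλ/2)=0.9395162788; c=2·atan2(√a, √(1-a))=2.644625521; dist=6371·c=16848.909 ≈ 16848.9 km; running total=16848.9 km
Leg 1 bearing: y=sinΔλ·cosφ2=-0.43476023, x=cosφ1·sinφ2-sinφ1·cosφ2·cosΔλ=0.19566631; θ=atan2(y, x)=-65.7696° <0 so +360° → 294.2304° ≈ 294.2°
Leg 2: φ1=-0.1084443, φ2=-0.6422550, Δφ=-0.5338107, Δλ=1.1855498 rad; a=sin²(Δφ/2)+cosφ1·cosφ2·sin²(Δλ/2)=0.3180128304; c=2·atan2(√a, √(1-a))=1.198264954; dist=6371·c=7634.146 ≈ 7634.1 km; running total=24483.0 km
Leg 2 bearing: y=sinΔλ·cosφ2=0.74205695, x=cosφ1·sinφ2-sinφ1·cosφ2·cosΔλ=-0.56291576; θ=atan2(y, x)=127.1835° ≈ 127.2°
Leg 3: φ1=-0.6422550, φ2=0.7152097, Δφ=1.3574647, Δλ=-2.5431419 rad; a=sin²(Δφ/2)+cosφ1·cosφ2·sin²(Δλ/2)=0.9461393056; c=2·atan2(√a, √(1-a))=2.673163519; dist=6371·c=17030.725 ≈ 17030.7 km; running total=41513.7 km
Leg 3 bearing: y=sinΔλ·cosφ2=-0.42531420, x=cosφ1·sinφ2-sinφ1·cosφ2·cosΔλ=0.15148172; θ=atan2(y, x)=-70.3959° <0 so +360° → 289.6041° ≈ 289.6°

Leg 1: dist=16848.9 km, bearing=294.2°
Leg 2: dist=7634.1 km, bearing=127.2°
Leg 3: dist=17030.7 km, bearing=289.6°
Total: 41513.7 km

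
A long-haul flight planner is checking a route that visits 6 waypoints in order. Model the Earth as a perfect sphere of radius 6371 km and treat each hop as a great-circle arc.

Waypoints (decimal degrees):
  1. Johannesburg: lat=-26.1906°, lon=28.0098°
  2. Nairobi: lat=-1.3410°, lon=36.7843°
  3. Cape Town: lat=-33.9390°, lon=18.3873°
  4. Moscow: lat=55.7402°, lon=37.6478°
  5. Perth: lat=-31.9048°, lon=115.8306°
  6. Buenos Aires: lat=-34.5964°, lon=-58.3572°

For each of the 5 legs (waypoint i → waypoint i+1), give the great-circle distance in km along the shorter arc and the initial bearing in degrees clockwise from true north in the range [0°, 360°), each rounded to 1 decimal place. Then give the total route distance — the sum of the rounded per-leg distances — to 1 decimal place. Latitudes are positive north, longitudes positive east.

Leg 1: dist=2918.3 km, bearing=20.2°
Leg 2: dist=4098.9 km, bearing=205.9°
Leg 3: dist=10138.4 km, bearing=10.7°
Leg 4: dist=12210.6 km, bearing=118.0°
Leg 5: dist=12595.6 km, bearing=185.2°
Total: 41961.8 km

Leg 1: φ1=-0.4571122, φ2=-0.0234049, Δφ=0.4337073, Δλ=0.1531439 rad; a=sin²(Δφ/2)+cosφ1·cosφ2·sin²(Δλ/2)=0.0515425622; c=2·atan2(√a, √(1-a))=0.458053656; dist=6371·c=2918.260 ≈ 2918.3 km; running total=2918.3 km
Leg 1 bearing: y=sinΔλ·cosφ2=0.15250422, x=cosφ1·sinφ2-sinφ1·cosφ2·cosΔλ=0.41507369; θ=atan2(y, x)=20.1741° ≈ 20.2°
Leg 2: φ1=-0.0234049, φ2=-0.5923473, Δφ=-0.5689424, Δλ=-0.3210882 rad; a=sin²(Δφ/2)+cosφ1·cosφ2·sin²(Δλ/2)=0.0999587966; c=2·atan2(√a, √(1-a))=0.643363752; dist=6371·c=4098.870 ≈ 4098.9 km; running total=7017.2 km
Leg 2 bearing: y=sinΔλ·cosφ2=-0.26183146, x=cosφ1·sinφ2-sinφ1·cosφ2·cosΔλ=-0.53973366; θ=atan2(y, x)=-154.1214° <0 so +360° → 205.8786° ≈ 205.9°
Leg 3: φ1=-0.5923473, φ2=0.9728500, Δφ=1.5651973, Δλ=0.3361591 rad; a=sin²(Δφ/2)+cosφ1·cosφ2·sin²(Δλ/2)=0.5102709097; c=2·atan2(√a, √(1-a))=1.591339591; dist=6371·c=10138.425 ≈ 10138.4 km; running total=17155.6 km
Leg 3 bearing: y=sinΔλ·cosφ2=0.18569552, x=cosφ1·sinφ2-sinφ1·cosφ2·cosΔλ=0.98239259; θ=atan2(y, x)=10.7040° ≈ 10.7°
Leg 4: φ1=0.9728500, φ2=-0.5568438, Δφ=-1.5296938, Δλ=1.3645473 rad; a=sin²(Δφ/2)+cosφ1·cosφ2·sin²(Δλ/2)=0.6694702065; c=2·atan2(√a, √(1-a))=1.916586743; dist=6371·c=12210.574 ≈ 12210.6 km; running total=29366.2 km
Leg 4 bearing: y=sinΔλ·cosφ2=0.83093521, x=cosφ1·sinφ2-sinφ1·cosφ2·cosΔλ=-0.44120979; θ=atan2(y, x)=117.9674° ≈ 118.0°
Leg 5: φ1=-0.5568438, φ2=-0.6038211, Δφ=-0.0469773, Δλ=-3.0401506 rad; a=sin²(Δφ/2)+cosφ1·cosφ2·sin²(Δλ/2)=0.6975686902; c=2·atan2(√a, √(1-a))=1.977013724; dist=6371·c=12595.554 ≈ 12595.6 km; running total=41961.8 km
Leg 5 bearing: y=sinΔλ·cosφ2=-0.08336110, x=cosφ1·sinφ2-sinφ1·cosφ2·cosΔλ=-0.91483189; θ=atan2(y, x)=-174.7935° <0 so +360° → 185.2065° ≈ 185.2°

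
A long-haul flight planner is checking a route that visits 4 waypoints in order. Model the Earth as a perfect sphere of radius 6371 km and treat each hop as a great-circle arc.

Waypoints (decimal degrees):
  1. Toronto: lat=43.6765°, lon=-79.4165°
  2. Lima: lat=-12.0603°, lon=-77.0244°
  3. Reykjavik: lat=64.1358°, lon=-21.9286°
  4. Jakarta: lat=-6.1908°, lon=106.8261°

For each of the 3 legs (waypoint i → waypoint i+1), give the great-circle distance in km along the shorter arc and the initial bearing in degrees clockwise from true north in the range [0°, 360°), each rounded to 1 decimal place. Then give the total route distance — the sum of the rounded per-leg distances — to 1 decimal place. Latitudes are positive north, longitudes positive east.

Leg 1: φ1=0.7622987, φ2=-0.2104919, Δφ=-0.9727907, Δλ=0.0417500 rad; a=sin²(Δφ/2)+cosφ1·cosφ2·sin²(Δλ/2)=0.2188104942; c=2·atan2(√a, √(1-a))=0.973536237; dist=6371·c=6202.399 ≈ 6202.4 km; running total=6202.4 km
Leg 1 bearing: y=sinΔλ·cosφ2=0.04081666, x=cosφ1·sinφ2-sinφ1·cosφ2·cosΔλ=-0.82587157; θ=atan2(y, x)=177.1706° ≈ 177.2°
Leg 2: φ1=-0.2104919, φ2=1.1193809, Δφ=1.3298728, Δλ=0.9616031 rad; a=sin²(Δφ/2)+cosφ1·cosφ2·sin²(Δλ/2)=0.4719510476; c=2·atan2(√a, √(1-a))=1.514668957; dist=6371·c=9649.956 ≈ 9650.0 km; running total=15852.4 km
Leg 2 bearing: y=sinΔλ·cosφ2=0.35776446, x=cosφ1·sinφ2-sinφ1·cosφ2·cosΔλ=0.93212532; θ=atan2(y, x)=20.9976° ≈ 21.0°
Leg 3: φ1=1.1193809, φ2=-0.1080498, Δφ=-1.2274307, Δλ=2.2471934 rad; a=sin²(Δφ/2)+cosφ1·cosφ2·sin²(Δλ/2)=0.6842627417; c=2·atan2(√a, √(1-a))=1.948218694; dist=6371·c=12412.101 ≈ 12412.1 km; running total=28264.5 km
Leg 3 bearing: y=sinΔλ·cosφ2=0.77528538, x=cosφ1·sinφ2-sinφ1·cosφ2·cosΔλ=0.51295375; θ=atan2(y, x)=56.5101° ≈ 56.5°

Leg 1: dist=6202.4 km, bearing=177.2°
Leg 2: dist=9650.0 km, bearing=21.0°
Leg 3: dist=12412.1 km, bearing=56.5°
Total: 28264.5 km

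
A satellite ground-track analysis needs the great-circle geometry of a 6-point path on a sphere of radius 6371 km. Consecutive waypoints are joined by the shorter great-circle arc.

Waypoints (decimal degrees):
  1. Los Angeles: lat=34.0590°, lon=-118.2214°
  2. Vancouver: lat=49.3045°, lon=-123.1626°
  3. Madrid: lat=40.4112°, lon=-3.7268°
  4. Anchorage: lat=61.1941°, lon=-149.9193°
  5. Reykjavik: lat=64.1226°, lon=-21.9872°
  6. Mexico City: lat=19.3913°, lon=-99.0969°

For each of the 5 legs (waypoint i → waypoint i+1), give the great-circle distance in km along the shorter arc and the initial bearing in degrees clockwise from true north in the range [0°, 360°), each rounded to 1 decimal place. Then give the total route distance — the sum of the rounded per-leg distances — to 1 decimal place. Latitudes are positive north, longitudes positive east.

Leg 1: dist=1743.2 km, bearing=348.0°
Leg 2: dist=8414.0 km, bearing=43.2°
Leg 3: dist=8310.7 km, bearing=343.9°
Leg 4: dist=5422.7 km, bearing=27.2°
Leg 5: dist=7451.2 km, bearing=267.2°
Total: 31341.8 km

Leg 1: φ1=0.5944417, φ2=0.8605259, Δφ=0.2660842, Δλ=-0.0862402 rad; a=sin²(Δφ/2)+cosφ1·cosφ2·sin²(Δλ/2)=0.0185997848; c=2·atan2(√a, √(1-a))=0.273614765; dist=6371·c=1743.200 ≈ 1743.2 km; running total=1743.2 km
Leg 1 bearing: y=sinΔλ·cosφ2=-0.05616229, x=cosφ1·sinφ2-sinφ1·cosφ2·cosΔλ=0.26431256; θ=atan2(y, x)=-11.9960° <0 so +360° → 348.0040° ≈ 348.0°
Leg 2: φ1=0.8605259, φ2=0.7053085, Δφ=-0.1552174, Δλ=2.0845480 rad; a=sin²(Δφ/2)+cosφ1·cosφ2·sin²(Δλ/2)=0.3762405863; c=2·atan2(√a, √(1-a))=1.320677771; dist=6371·c=8414.038 ≈ 8414.0 km; running total=10157.2 km
Leg 2 bearing: y=sinΔλ·cosφ2=0.66311862, x=cosφ1·sinφ2-sinφ1·cosφ2·cosΔλ=0.70640507; θ=atan2(y, x)=43.1897° ≈ 43.2°
Leg 3: φ1=0.7053085, φ2=1.0680385, Δφ=0.3627300, Δλ=-2.5515405 rad; a=sin²(Δφ/2)+cosφ1·cosφ2·sin²(Δλ/2)=0.3683980348; c=2·atan2(√a, √(1-a))=1.304454592; dist=6371·c=8310.680 ≈ 8310.7 km; running total=18467.9 km
Leg 3 bearing: y=sinΔλ·cosφ2=-0.26810006, x=cosφ1·sinφ2-sinφ1·cosφ2·cosΔλ=0.92673947; θ=atan2(y, x)=-16.1348° <0 so +360° → 343.8652° ≈ 343.9°
Leg 4: φ1=1.0680385, φ2=1.1191505, Δφ=0.0511120, Δλ=2.2328364 rad; a=sin²(Δφ/2)+cosφ1·cosφ2·sin²(Δλ/2)=0.1704409601; c=2·atan2(√a, √(1-a))=0.851150874; dist=6371·c=5422.682 ≈ 5422.7 km; running total=23890.6 km
Leg 4 bearing: y=sinΔλ·cosφ2=0.34424307, x=cosφ1·sinφ2-sinφ1·cosφ2·cosΔλ=0.66862551; θ=atan2(y, x)=27.2418° ≈ 27.2°
Leg 5: φ1=1.1191505, φ2=0.3384420, Δφ=-0.7807085, Δλ=-1.3458182 rad; a=sin²(Δφ/2)+cosφ1·cosφ2·sin²(Δλ/2)=0.3047159659; c=2·atan2(√a, √(1-a))=1.169547734; dist=6371·c=7451.189 ≈ 7451.2 km; running total=31341.8 km
Leg 5 bearing: y=sinΔλ·cosφ2=-0.91950164, x=cosφ1·sinφ2-sinφ1·cosφ2·cosΔλ=-0.04442213; θ=atan2(y, x)=-92.7659° <0 so +360° → 267.2341° ≈ 267.2°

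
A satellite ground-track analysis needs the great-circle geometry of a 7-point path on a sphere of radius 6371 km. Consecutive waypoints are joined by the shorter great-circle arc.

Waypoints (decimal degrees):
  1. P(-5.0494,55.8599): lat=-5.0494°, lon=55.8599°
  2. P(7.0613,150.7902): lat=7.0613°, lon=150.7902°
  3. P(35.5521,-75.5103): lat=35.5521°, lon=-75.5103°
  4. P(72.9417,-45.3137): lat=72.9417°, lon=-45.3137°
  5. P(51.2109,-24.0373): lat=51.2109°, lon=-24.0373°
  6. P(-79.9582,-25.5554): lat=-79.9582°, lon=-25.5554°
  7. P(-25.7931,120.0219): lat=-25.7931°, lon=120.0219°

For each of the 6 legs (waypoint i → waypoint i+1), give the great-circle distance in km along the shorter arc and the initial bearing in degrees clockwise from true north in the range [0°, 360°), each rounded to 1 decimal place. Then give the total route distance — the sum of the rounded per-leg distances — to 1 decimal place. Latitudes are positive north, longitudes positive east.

Leg 1: φ1=-0.0881287, φ2=0.1232429, Δφ=0.2113716, Δλ=1.6568463 rad; a=sin²(Δφ/2)+cosφ1·cosφ2·sin²(Δλ/2)=0.5478903428; c=2·atan2(√a, √(1-a))=1.666724068; dist=6371·c=10618.699 ≈ 10618.7 km; running total=10618.7 km
Leg 1 bearing: y=sinΔλ·cosφ2=0.98874325, x=cosφ1·sinφ2-sinφ1·cosφ2·cosΔλ=0.11494717; θ=atan2(y, x)=83.3688° ≈ 83.4°
Leg 2: φ1=0.1232429, φ2=0.6205012, Δφ=0.4972583, Δλ=-3.9496888 rad; a=sin²(Δφ/2)+cosφ1·cosφ2·sin²(Δλ/2)=0.7431735537; c=2·atan2(√a, √(1-a))=2.078700560; dist=6371·c=13243.401 ≈ 13243.4 km; running total=23862.1 km
Leg 2 bearing: y=sinΔλ·cosφ2=0.58820168, x=cosφ1·sinφ2-sinφ1·cosφ2·cosΔλ=0.64613101; θ=atan2(y, x)=42.3130° ≈ 42.3°
Leg 3: φ1=0.6205012, φ2=1.2730728, Δφ=0.6525716, Δλ=0.5270301 rad; a=sin²(Δφ/2)+cosφ1·cosφ2·sin²(Δλ/2)=0.1189301943; c=2·atan2(√a, √(1-a))=0.704184745; dist=6371·c=4486.361 ≈ 4486.4 km; running total=28348.5 km
Leg 3 bearing: y=sinΔλ·cosφ2=0.14754315, x=cosφ1·sinφ2-sinφ1·cosφ2·cosΔλ=0.63037626; θ=atan2(y, x)=13.1733° ≈ 13.2°
Leg 4: φ1=1.2730728, φ2=0.8937988, Δφ=-0.3792740, Δλ=0.3713432 rad; a=sin²(Δφ/2)+cosφ1·cosφ2·sin²(Δλ/2)=0.0417958830; c=2·atan2(√a, √(1-a))=0.411784027; dist=6371·c=2623.476 ≈ 2623.5 km; running total=30972.0 km
Leg 4 bearing: y=sinΔλ·cosφ2=0.22732032, x=cosφ1·sinφ2-sinφ1·cosφ2·cosΔλ=-0.32942590; θ=atan2(y, x)=145.3924° ≈ 145.4°
Leg 5: φ1=0.8937988, φ2=-1.3955339, Δφ=-2.2893327, Δλ=-0.0264958 rad; a=sin²(Δφ/2)+cosφ1·cosφ2·sin²(Δλ/2)=0.8291609610; c=2·atan2(√a, √(1-a))=2.289383605; dist=6371·c=14585.663 ≈ 14585.7 km; running total=45557.7 km
Leg 5 bearing: y=sinΔλ·cosφ2=-0.00461945, x=cosφ1·sinφ2-sinφ1·cosφ2·cosΔλ=-0.75272233; θ=atan2(y, x)=-179.6484° <0 so +360° → 180.3516° ≈ 180.4°
Leg 6: φ1=-1.3955339, φ2=-0.4501745, Δφ=0.9453593, Δλ=2.5408032 rad; a=sin²(Δφ/2)+cosφ1·cosφ2·sin²(Δλ/2)=0.3505231577; c=2·atan2(√a, √(1-a))=1.267200321; dist=6371·c=8073.333 ≈ 8073.3 km; running total=53631.0 km
Leg 6 bearing: y=sinΔλ·cosφ2=0.50897430, x=cosφ1·sinφ2-sinφ1·cosφ2·cosΔλ=-0.80720001; θ=atan2(y, x)=147.7668° ≈ 147.8°

Leg 1: dist=10618.7 km, bearing=83.4°
Leg 2: dist=13243.4 km, bearing=42.3°
Leg 3: dist=4486.4 km, bearing=13.2°
Leg 4: dist=2623.5 km, bearing=145.4°
Leg 5: dist=14585.7 km, bearing=180.4°
Leg 6: dist=8073.3 km, bearing=147.8°
Total: 53631.0 km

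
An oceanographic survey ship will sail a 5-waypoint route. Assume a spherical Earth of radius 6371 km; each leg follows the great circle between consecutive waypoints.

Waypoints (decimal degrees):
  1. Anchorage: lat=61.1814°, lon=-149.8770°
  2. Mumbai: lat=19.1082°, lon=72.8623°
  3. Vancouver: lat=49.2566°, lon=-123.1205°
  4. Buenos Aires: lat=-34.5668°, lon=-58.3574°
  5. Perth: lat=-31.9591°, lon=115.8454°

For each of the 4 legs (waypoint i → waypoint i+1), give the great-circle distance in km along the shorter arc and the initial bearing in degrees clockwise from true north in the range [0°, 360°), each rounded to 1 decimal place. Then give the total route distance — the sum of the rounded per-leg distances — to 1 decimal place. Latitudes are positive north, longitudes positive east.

Leg 1: dist=10311.7 km, bearing=320.1°
Leg 2: dist=12250.7 km, bearing=11.0°
Leg 3: dist=11295.0 km, bearing=130.5°
Leg 4: dist=12592.9 km, bearing=174.6°
Total: 46450.3 km

Leg 1: φ1=1.0678169, φ2=0.3335010, Δφ=-0.7343159, Δλ=3.8875342 rad; a=sin²(Δφ/2)+cosφ1·cosφ2·sin²(Δλ/2)=0.5238577794; c=2·atan2(√a, √(1-a))=1.618530010; dist=6371·c=10311.655 ≈ 10311.7 km; running total=10311.7 km
Leg 1 bearing: y=sinΔλ·cosφ2=-0.64127064, x=cosφ1·sinφ2-sinφ1·cosφ2·cosΔλ=0.76582974; θ=atan2(y, x)=-39.9413° <0 so +360° → 320.0587° ≈ 320.1°
Leg 2: φ1=0.3335010, φ2=0.8596898, Δφ=0.5261888, Δλ=-3.4205451 rad; a=sin²(Δφ/2)+cosφ1·cosφ2·sin²(Δλ/2)=0.6724281697; c=2·atan2(√a, √(1-a))=1.922882058; dist=6371·c=12250.682 ≈ 12250.7 km; running total=22562.4 km
Leg 2 bearing: y=sinΔλ·cosφ2=0.17971257, x=cosφ1·sinφ2-sinφ1·cosφ2·cosΔλ=0.92129121; θ=atan2(y, x)=11.0379° ≈ 11.0°
Leg 3: φ1=0.8596898, φ2=-0.6033045, Δφ=-1.4629943, Δλ=1.1303293 rad; a=sin²(Δφ/2)+cosφ1·cosφ2·sin²(Δλ/2)=0.6003551196; c=2·atan2(√a, √(1-a))=1.772879186; dist=6371·c=11295.013 ≈ 11295.0 km; running total=33857.4 km
Leg 3 bearing: y=sinΔλ·cosφ2=0.74486769, x=cosφ1·sinφ2-sinφ1·cosφ2·cosΔλ=-0.63630773; θ=atan2(y, x)=130.5058° ≈ 130.5°
Leg 4: φ1=-0.6033045, φ2=-0.5577915, Δφ=0.0455130, Δλ=3.0404124 rad; a=sin²(Δφ/2)+cosφ1·cosφ2·sin²(Δλ/2)=0.6973806698; c=2·atan2(√a, √(1-a))=1.976604406; dist=6371·c=12592.947 ≈ 12592.9 km; running total=46450.3 km
Leg 4 bearing: y=sinΔλ·cosφ2=0.08569756, x=cosφ1·sinφ2-sinφ1·cosφ2·cosΔλ=-0.91477834; θ=atan2(y, x)=174.6481° ≈ 174.6°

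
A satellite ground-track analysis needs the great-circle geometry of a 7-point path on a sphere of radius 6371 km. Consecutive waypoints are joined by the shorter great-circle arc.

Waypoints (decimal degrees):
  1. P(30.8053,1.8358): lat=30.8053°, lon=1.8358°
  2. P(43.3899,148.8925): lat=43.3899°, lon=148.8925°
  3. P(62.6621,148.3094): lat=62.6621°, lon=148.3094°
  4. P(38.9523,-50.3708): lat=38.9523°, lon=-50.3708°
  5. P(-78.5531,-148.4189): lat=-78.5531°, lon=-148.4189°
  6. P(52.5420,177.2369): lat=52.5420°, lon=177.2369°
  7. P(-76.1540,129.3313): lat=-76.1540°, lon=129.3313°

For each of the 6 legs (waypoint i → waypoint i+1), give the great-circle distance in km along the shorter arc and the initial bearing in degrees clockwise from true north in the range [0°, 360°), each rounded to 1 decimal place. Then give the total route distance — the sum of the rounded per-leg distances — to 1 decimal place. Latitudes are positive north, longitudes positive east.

Leg 1: φ1=0.5376539, φ2=0.7572966, Δφ=0.2196427, Δλ=2.5666236 rad; a=sin²(Δφ/2)+cosφ1·cosφ2·sin²(Δλ/2)=0.5860001627; c=2·atan2(√a, √(1-a))=1.743656225; dist=6371·c=11108.834 ≈ 11108.8 km; running total=11108.8 km
Leg 1 bearing: y=sinΔλ·cosφ2=0.39518357, x=cosφ1·sinφ2-sinφ1·cosφ2·cosΔλ=0.90235571; θ=atan2(y, x)=23.6508° ≈ 23.7°
Leg 2: φ1=0.7572966, φ2=1.0936600, Δφ=0.3363633, Δλ=-0.0101770 rad; a=sin²(Δφ/2)+cosφ1·cosφ2·sin²(Δλ/2)=0.0280280378; c=2·atan2(√a, √(1-a))=0.336415701; dist=6371·c=2143.304 ≈ 2143.3 km; running total=13252.1 km
Leg 2 bearing: y=sinΔλ·cosφ2=-0.00467358, x=cosφ1·sinφ2-sinφ1·cosφ2·cosΔλ=0.33007276; θ=atan2(y, x)=-0.8112° <0 so +360° → 359.1888° ≈ 359.2°
Leg 3: φ1=1.0936600, φ2=0.6798459, Δφ=-0.4138141, Δλ=-3.4676236 rad; a=sin²(Δφ/2)+cosφ1·cosφ2·sin²(Δλ/2)=0.3899311949; c=2·atan2(√a, √(1-a))=1.348840788; dist=6371·c=8593.465 ≈ 8593.5 km; running total=21845.6 km
Leg 3 bearing: y=sinΔλ·cosφ2=0.24907641, x=cosφ1·sinφ2-sinφ1·cosφ2·cosΔλ=0.94313328; θ=atan2(y, x)=14.7937° ≈ 14.8°
Leg 4: φ1=0.6798459, φ2=-1.3710102, Δφ=-2.0508561, Δλ=-1.7112622 rad; a=sin²(Δφ/2)+cosφ1·cosφ2·sin²(Δλ/2)=0.8188880012; c=2·atan2(√a, √(1-a))=2.262403652; dist=6371·c=14413.774 ≈ 14413.8 km; running total=36259.4 km
Leg 4 bearing: y=sinΔλ·cosφ2=-0.19650503, x=cosφ1·sinφ2-sinφ1·cosφ2·cosΔλ=-0.74473320; θ=atan2(y, x)=-165.2188° <0 so +360° → 194.7812° ≈ 194.8°
Leg 5: φ1=-1.3710102, φ2=0.9170309, Δφ=2.2880411, Δλ=5.6837659 rad; a=sin²(Δφ/2)+cosφ1·cosφ2·sin²(Δλ/2)=0.8391765434; c=2·atan2(√a, √(1-a))=2.316315132; dist=6371·c=14757.244 ≈ 14757.2 km; running total=51016.6 km
Leg 5 bearing: y=sinΔλ·cosφ2=-0.34311259, x=cosφ1·sinφ2-sinφ1·cosφ2·cosΔλ=0.64970058; θ=atan2(y, x)=-27.8389° <0 so +360° → 332.1611° ≈ 332.2°
Leg 6: φ1=0.9170309, φ2=-1.3291380, Δφ=-2.2461689, Δλ=-0.8361105 rad; a=sin²(Δφ/2)+cosφ1·cosφ2·sin²(Δλ/2)=0.8365832986; c=2·atan2(√a, √(1-a))=2.309278945; dist=6371·c=14712.416 ≈ 14712.4 km; running total=65729.0 km
Leg 6 bearing: y=sinΔλ·cosφ2=-0.17758019, x=cosφ1·sinφ2-sinφ1·cosφ2·cosΔλ=-0.71785236; θ=atan2(y, x)=-166.1053° <0 so +360° → 193.8947° ≈ 193.9°

Leg 1: dist=11108.8 km, bearing=23.7°
Leg 2: dist=2143.3 km, bearing=359.2°
Leg 3: dist=8593.5 km, bearing=14.8°
Leg 4: dist=14413.8 km, bearing=194.8°
Leg 5: dist=14757.2 km, bearing=332.2°
Leg 6: dist=14712.4 km, bearing=193.9°
Total: 65729.0 km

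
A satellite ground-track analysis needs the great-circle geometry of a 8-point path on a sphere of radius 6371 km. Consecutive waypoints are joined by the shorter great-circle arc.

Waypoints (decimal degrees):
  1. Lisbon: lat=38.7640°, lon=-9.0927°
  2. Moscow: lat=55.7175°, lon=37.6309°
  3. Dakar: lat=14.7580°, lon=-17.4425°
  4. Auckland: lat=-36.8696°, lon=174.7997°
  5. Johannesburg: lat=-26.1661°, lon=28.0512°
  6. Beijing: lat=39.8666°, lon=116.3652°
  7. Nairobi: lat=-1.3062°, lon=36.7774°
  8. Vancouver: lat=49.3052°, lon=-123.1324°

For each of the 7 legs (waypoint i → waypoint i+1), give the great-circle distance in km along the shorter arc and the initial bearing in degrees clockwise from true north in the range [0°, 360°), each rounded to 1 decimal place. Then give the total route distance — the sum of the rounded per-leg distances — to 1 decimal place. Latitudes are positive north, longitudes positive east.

Leg 1: dist=3899.9 km, bearing=45.5°
Leg 2: dist=6506.1 km, bearing=248.4°
Leg 3: dist=17273.9 km, bearing=204.0°
Leg 4: dist=12189.8 km, bearing=211.5°
Leg 5: dist=11699.1 km, bearing=52.7°
Leg 6: dist=9215.1 km, bearing=262.3°
Leg 7: dist=14345.5 km, bearing=343.2°
Total: 75129.4 km

Leg 1: φ1=0.6765594, φ2=0.9724538, Δφ=0.2958944, Δλ=0.8154807 rad; a=sin²(Δφ/2)+cosφ1·cosφ2·sin²(Δλ/2)=0.0907896253; c=2·atan2(√a, √(1-a))=0.612139054; dist=6371·c=3899.938 ≈ 3899.9 km; running total=3899.9 km
Leg 1 bearing: y=sinΔλ·cosφ2=0.41009434, x=cosφ1·sinφ2-sinφ1·cosφ2·cosΔλ=0.40250479; θ=atan2(y, x)=45.5351° ≈ 45.5°
Leg 2: φ1=0.9724538, φ2=0.2575757, Δφ=-0.7148781, Δλ=-0.9612122 rad; a=sin²(Δφ/2)+cosφ1·cosφ2·sin²(Δλ/2)=0.2388340090; c=2·atan2(√a, √(1-a))=1.021212974; dist=6371·c=6506.148 ≈ 6506.1 km; running total=10406.0 km
Leg 2 bearing: y=sinΔλ·cosφ2=-0.79283843, x=cosφ1·sinφ2-sinφ1·cosφ2·cosΔλ=-0.31396898; θ=atan2(y, x)=-111.6039° <0 so +360° → 248.3961° ≈ 248.4°
Leg 3: φ1=0.2575757, φ2=-0.6434959, Δφ=-0.9010716, Δλ=3.3552594 rad; a=sin²(Δφ/2)+cosφ1·cosφ2·sin²(Δλ/2)=0.9544302536; c=2·atan2(√a, √(1-a))=2.711340265; dist=6371·c=17273.949 ≈ 17273.9 km; running total=27679.9 km
Leg 3 bearing: y=sinΔλ·cosφ2=-0.16963637, x=cosφ1·sinφ2-sinφ1·cosφ2·cosΔλ=-0.38104604; θ=atan2(y, x)=-156.0020° <0 so +360° → 203.9980° ≈ 204.0°
Leg 4: φ1=-0.6434959, φ2=-0.4566846, Δφ=0.1868113, Δλ=-2.5612445 rad; a=sin²(Δφ/2)+cosφ1·cosφ2·sin²(Δλ/2)=0.6679376952; c=2·atan2(√a, √(1-a))=1.913330785; dist=6371·c=12189.830 ≈ 12189.8 km; running total=39869.7 km
Leg 4 bearing: y=sinΔλ·cosφ2=-0.49212348, x=cosφ1·sinφ2-sinφ1·cosφ2·cosΔλ=-0.80312029; θ=atan2(y, x)=-148.5015° <0 so +360° → 211.4985° ≈ 211.5°
Leg 5: φ1=-0.4566846, φ2=0.6958034, Δφ=1.1524880, Δλ=1.5413701 rad; a=sin²(Δφ/2)+cosφ1·cosφ2·sin²(Δλ/2)=0.6311988325; c=2·atan2(√a, √(1-a))=1.836302424; dist=6371·c=11699.083 ≈ 11699.1 km; running total=51568.8 km
Leg 5 bearing: y=sinΔλ·cosφ2=0.76720666, x=cosφ1·sinφ2-sinφ1·cosφ2·cosΔλ=0.58527036; θ=atan2(y, x)=52.6615° ≈ 52.7°
Leg 6: φ1=0.6958034, φ2=-0.0227975, Δφ=-0.7186009, Δλ=-1.3890692 rad; a=sin²(Δφ/2)+cosφ1·cosφ2·sin²(Δλ/2)=0.4379659026; c=2·atan2(√a, √(1-a))=1.446407611; dist=6371·c=9215.063 ≈ 9215.1 km; running total=60783.9 km
Leg 6 bearing: y=sinΔλ·cosφ2=-0.98327744, x=cosφ1·sinφ2-sinφ1·cosφ2·cosΔλ=-0.13331378; θ=atan2(y, x)=-97.7211° <0 so +360° → 262.2789° ≈ 262.3°
Leg 7: φ1=-0.0227975, φ2=0.8605381, Δφ=0.8833356, Δλ=-2.7909525 rad; a=sin²(Δφ/2)+cosφ1·cosφ2·sin²(Δλ/2)=0.8147399267; c=2·atan2(√a, √(1-a))=2.251679942; dist=6371·c=14345.453 ≈ 14345.5 km; running total=75129.4 km
Leg 7 bearing: y=sinΔλ·cosφ2=-0.22397156, x=cosφ1·sinφ2-sinφ1·cosφ2·cosΔλ=0.74403754; θ=atan2(y, x)=-16.7529° <0 so +360° → 343.2471° ≈ 343.2°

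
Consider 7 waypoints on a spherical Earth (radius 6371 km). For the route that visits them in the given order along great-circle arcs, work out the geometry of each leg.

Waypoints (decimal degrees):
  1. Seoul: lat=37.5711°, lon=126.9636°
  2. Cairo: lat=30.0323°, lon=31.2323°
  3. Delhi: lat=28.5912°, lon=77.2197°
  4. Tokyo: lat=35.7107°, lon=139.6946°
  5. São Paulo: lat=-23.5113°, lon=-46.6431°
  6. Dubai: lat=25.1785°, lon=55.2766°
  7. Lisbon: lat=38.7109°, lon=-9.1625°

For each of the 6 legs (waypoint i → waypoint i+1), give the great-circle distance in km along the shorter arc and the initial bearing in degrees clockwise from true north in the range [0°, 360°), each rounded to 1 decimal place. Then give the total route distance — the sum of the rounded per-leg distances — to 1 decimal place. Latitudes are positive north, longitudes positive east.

Leg 1: φ1=0.6557394, φ2=0.5241625, Δφ=-0.1315769, Δλ=-1.6708264 rad; a=sin²(Δφ/2)+cosφ1·cosφ2·sin²(Δλ/2)=0.3816772178; c=2·atan2(√a, √(1-a))=1.331884436; dist=6371·c=8485.436 ≈ 8485.4 km; running total=8485.4 km
Leg 1 bearing: y=sinΔλ·cosφ2=-0.86141569, x=cosφ1·sinφ2-sinφ1·cosφ2·cosΔλ=0.44940170; θ=atan2(y, x)=-62.4489° <0 so +360° → 297.5511° ≈ 297.6°
Leg 2: φ1=0.5241625, φ2=0.4990106, Δφ=-0.0251519, Δλ=0.8026315 rad; a=sin²(Δφ/2)+cosφ1·cosφ2·sin²(Δλ/2)=0.1161540451; c=2·atan2(√a, √(1-a))=0.695564768; dist=6371·c=4431.443 ≈ 4431.4 km; running total=12916.8 km
Leg 2 bearing: y=sinΔλ·cosφ2=0.63148683, x=cosφ1·sinφ2-sinφ1·cosφ2·cosΔλ=0.10896567; θ=atan2(y, x)=80.2098° ≈ 80.2°
Leg 3: φ1=0.4990106, φ2=0.6232693, Δφ=0.1242587, Δλ=1.0903927 rad; a=sin²(Δφ/2)+cosφ1·cosφ2·sin²(Δλ/2)=0.1955923102; c=2·atan2(√a, √(1-a))=0.916229852; dist=6371·c=5837.300 ≈ 5837.3 km; running total=18754.1 km
Leg 3 bearing: y=sinΔλ·cosφ2=0.72006589, x=cosφ1·sinφ2-sinφ1·cosφ2·cosΔλ=0.33293985; θ=atan2(y, x)=65.1854° ≈ 65.2°
Leg 4: φ1=0.6232693, φ2=-0.4103496, Δφ=-1.0336189, Δλ=-3.2522064 rad; a=sin²(Δφ/2)+cosφ1·cosφ2·sin²(Δλ/2)=0.9864338609; c=2·atan2(√a, √(1-a))=2.908115172; dist=6371·c=18527.602 ≈ 18527.6 km; running total=37281.7 km
Leg 4 bearing: y=sinΔλ·cosφ2=0.10122402, x=cosφ1·sinφ2-sinφ1·cosφ2·cosΔλ=0.20804349; θ=atan2(y, x)=25.9453° ≈ 25.9°
Leg 5: φ1=-0.4103496, φ2=0.4394477, Δφ=0.8497973, Δλ=1.7788343 rad; a=sin²(Δφ/2)+cosφ1·cosφ2·sin²(Δλ/2)=0.6705598077; c=2·atan2(√a, √(1-a))=1.918904022; dist=6371·c=12225.338 ≈ 12225.3 km; running total=49507.0 km
Leg 5 bearing: y=sinΔλ·cosφ2=0.88547346, x=cosφ1·sinφ2-sinφ1·cosφ2·cosΔλ=0.31555373; θ=atan2(y, x)=70.3856° ≈ 70.4°
Leg 6: φ1=0.4394477, φ2=0.6756327, Δφ=0.2361849, Δλ=-1.1246745 rad; a=sin²(Δφ/2)+cosφ1·cosφ2·sin²(Δλ/2)=0.2146208958; c=2·atan2(√a, √(1-a))=0.963367382; dist=6371·c=6137.614 ≈ 6137.6 km; running total=55644.6 km
Leg 6 bearing: y=sinΔλ·cosφ2=-0.70394017, x=cosφ1·sinφ2-sinφ1·cosφ2·cosΔλ=0.42273314; θ=atan2(y, x)=-59.0142° <0 so +360° → 300.9858° ≈ 301.0°

Leg 1: dist=8485.4 km, bearing=297.6°
Leg 2: dist=4431.4 km, bearing=80.2°
Leg 3: dist=5837.3 km, bearing=65.2°
Leg 4: dist=18527.6 km, bearing=25.9°
Leg 5: dist=12225.3 km, bearing=70.4°
Leg 6: dist=6137.6 km, bearing=301.0°
Total: 55644.6 km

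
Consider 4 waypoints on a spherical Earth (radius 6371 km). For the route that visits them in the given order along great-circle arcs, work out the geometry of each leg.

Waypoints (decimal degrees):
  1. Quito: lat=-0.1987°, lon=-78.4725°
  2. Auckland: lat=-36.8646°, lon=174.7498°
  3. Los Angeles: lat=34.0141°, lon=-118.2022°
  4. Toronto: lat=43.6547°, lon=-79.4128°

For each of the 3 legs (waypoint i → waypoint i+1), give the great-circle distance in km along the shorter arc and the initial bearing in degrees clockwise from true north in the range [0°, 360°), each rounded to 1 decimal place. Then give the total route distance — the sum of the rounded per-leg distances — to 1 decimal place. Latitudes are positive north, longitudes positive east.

Leg 1: φ1=-0.0034680, φ2=-0.6434086, Δφ=-0.6399407, Δλ=4.4195629 rad; a=sin²(Δφ/2)+cosφ1·cosφ2·sin²(Δλ/2)=0.6144307230; c=2·atan2(√a, √(1-a))=1.801704252; dist=6371·c=11478.658 ≈ 11478.7 km; running total=11478.7 km
Leg 1 bearing: y=sinΔλ·cosφ2=-0.76599865, x=cosφ1·sinφ2-sinφ1·cosφ2·cosΔλ=-0.60072332; θ=atan2(y, x)=-128.1048° <0 so +360° → 231.8952° ≈ 231.9°
Leg 2: φ1=-0.6434086, φ2=0.5936580, Δφ=1.2370667, Δλ=-5.1129770 rad; a=sin²(Δφ/2)+cosφ1·cosφ2·sin²(Δλ/2)=0.5384943449; c=2·atan2(√a, √(1-a))=1.647861276; dist=6371·c=10498.524 ≈ 10498.5 km; running total=21977.2 km
Leg 2 bearing: y=sinΔλ·cosφ2=0.76327748, x=cosφ1·sinφ2-sinφ1·cosφ2·cosΔλ=0.64146725; θ=atan2(y, x)=49.9559° ≈ 50.0°
Leg 3: φ1=0.5936580, φ2=0.7619182, Δφ=0.1682602, Δλ=0.6770027 rad; a=sin²(Δφ/2)+cosφ1·cosφ2·sin²(Δλ/2)=0.0731941531; c=2·atan2(√a, √(1-a))=0.547916492; dist=6371·c=3490.776 ≈ 3490.8 km; running total=25468.0 km
Leg 3 bearing: y=sinΔλ·cosφ2=0.45325178, x=cosφ1·sinφ2-sinφ1·cosφ2·cosΔλ=0.25672924; θ=atan2(y, x)=60.4721° ≈ 60.5°

Leg 1: dist=11478.7 km, bearing=231.9°
Leg 2: dist=10498.5 km, bearing=50.0°
Leg 3: dist=3490.8 km, bearing=60.5°
Total: 25468.0 km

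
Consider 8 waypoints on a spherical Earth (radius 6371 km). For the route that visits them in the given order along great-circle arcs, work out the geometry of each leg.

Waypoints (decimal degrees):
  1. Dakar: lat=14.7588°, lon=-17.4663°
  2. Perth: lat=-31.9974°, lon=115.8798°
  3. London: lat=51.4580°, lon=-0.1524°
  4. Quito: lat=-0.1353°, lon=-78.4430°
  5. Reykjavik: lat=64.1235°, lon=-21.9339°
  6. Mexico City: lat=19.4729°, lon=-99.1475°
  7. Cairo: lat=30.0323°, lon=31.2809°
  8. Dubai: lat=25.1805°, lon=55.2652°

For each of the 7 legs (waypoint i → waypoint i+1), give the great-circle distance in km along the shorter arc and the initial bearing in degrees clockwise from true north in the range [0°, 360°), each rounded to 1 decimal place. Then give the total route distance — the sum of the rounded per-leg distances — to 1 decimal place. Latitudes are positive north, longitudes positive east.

Leg 1: φ1=0.2575897, φ2=-0.5584600, Δφ=-0.8160496, Δλ=2.3273285 rad; a=sin²(Δφ/2)+cosφ1·cosφ2·sin²(Δλ/2)=0.8489506240; c=2·atan2(√a, √(1-a))=2.343259199; dist=6371·c=14928.904 ≈ 14928.9 km; running total=14928.9 km
Leg 1 bearing: y=sinΔλ·cosφ2=0.61673563, x=cosφ1·sinφ2-sinφ1·cosφ2·cosΔλ=-0.36410302; θ=atan2(y, x)=120.5564° ≈ 120.6°
Leg 2: φ1=-0.5584600, φ2=0.8981115, Δφ=1.4565715, Δλ=-2.0251439 rad; a=sin²(Δφ/2)+cosφ1·cosφ2·sin²(Δλ/2)=0.8231798477; c=2·atan2(√a, √(1-a))=2.273600230; dist=6371·c=14485.107 ≈ 14485.1 km; running total=29414.0 km
Leg 2 bearing: y=sinΔλ·cosφ2=-0.55987433, x=cosφ1·sinφ2-sinφ1·cosφ2·cosΔλ=0.51842057; θ=atan2(y, x)=-47.2016° <0 so +360° → 312.7984° ≈ 312.8°
Leg 3: φ1=0.8981115, φ2=-0.0023614, Δφ=-0.9004730, Δλ=-1.3664287 rad; a=sin²(Δφ/2)+cosφ1·cosφ2·sin²(Δλ/2)=0.4376964439; c=2·atan2(√a, √(1-a))=1.445864479; dist=6371·c=9211.603 ≈ 9211.6 km; running total=38625.6 km
Leg 3 bearing: y=sinΔλ·cosφ2=-0.97918680, x=cosφ1·sinφ2-sinφ1·cosφ2·cosΔλ=-0.16020700; θ=atan2(y, x)=-99.2920° <0 so +360° → 260.7080° ≈ 260.7°
Leg 4: φ1=-0.0023614, φ2=1.1191662, Δφ=1.1215276, Δλ=0.9862699 rad; a=sin²(Δφ/2)+cosφ1·cosφ2·sin²(Δλ/2)=0.3806498695; c=2·atan2(√a, √(1-a))=1.329769125; dist=6371·c=8471.959 ≈ 8472.0 km; running total=47097.6 km
Leg 4 bearing: y=sinΔλ·cosφ2=0.36397337, x=cosφ1·sinφ2-sinφ1·cosφ2·cosΔλ=0.90030304; θ=atan2(y, x)=22.0124° ≈ 22.0°
Leg 5: φ1=1.1191662, φ2=0.3398662, Δφ=-0.7793000, Δλ=-1.3476315 rad; a=sin²(Δφ/2)+cosφ1·cosφ2·sin²(Δλ/2)=0.3044989306; c=2·atan2(√a, √(1-a))=1.169076166; dist=6371·c=7448.184 ≈ 7448.2 km; running total=54545.8 km
Leg 5 bearing: y=sinΔλ·cosφ2=-0.91941965, x=cosφ1·sinφ2-sinφ1·cosφ2·cosΔλ=-0.04224721; θ=atan2(y, x)=-92.6309° <0 so +360° → 267.3691° ≈ 267.4°
Leg 6: φ1=0.3398662, φ2=0.5241625, Δφ=0.1842963, Δλ=2.2764050 rad; a=sin²(Δφ/2)+cosφ1·cosφ2·sin²(Δλ/2)=0.6812373540; c=2·atan2(√a, √(1-a))=1.941718138; dist=6371·c=12370.686 ≈ 12370.7 km; running total=66916.5 km
Leg 6 bearing: y=sinΔλ·cosφ2=0.65901855, x=cosφ1·sinφ2-sinφ1·cosφ2·cosΔλ=0.65901945; θ=atan2(y, x)=45.0000° ≈ 45.0°
Leg 7: φ1=0.5241625, φ2=0.4394826, Δφ=-0.0846799, Δλ=0.4186050 rad; a=sin²(Δφ/2)+cosφ1·cosφ2·sin²(Δλ/2)=0.0356153725; c=2·atan2(√a, √(1-a))=0.379717847; dist=6371·c=2419.182 ≈ 2419.2 km; running total=69335.7 km
Leg 7 bearing: y=sinΔλ·cosφ2=0.36785868, x=cosφ1·sinφ2-sinφ1·cosφ2·cosΔλ=-0.04547153; θ=atan2(y, x)=97.0467° ≈ 97.0°

Leg 1: dist=14928.9 km, bearing=120.6°
Leg 2: dist=14485.1 km, bearing=312.8°
Leg 3: dist=9211.6 km, bearing=260.7°
Leg 4: dist=8472.0 km, bearing=22.0°
Leg 5: dist=7448.2 km, bearing=267.4°
Leg 6: dist=12370.7 km, bearing=45.0°
Leg 7: dist=2419.2 km, bearing=97.0°
Total: 69335.7 km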